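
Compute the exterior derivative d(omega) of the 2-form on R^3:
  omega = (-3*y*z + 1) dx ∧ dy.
d(omega) = (-3*y) dx ∧ dy ∧ dz

For a 2-form omega = sum_{i<j} g_{ij} dx_i ∧ dx_j, the exterior derivative is
  d(omega) = sum_{i<j} d(g_{ij}) ∧ dx_i ∧ dx_j = sum_{i<j, k} (∂g_{ij}/∂x_k) dx_k ∧ dx_i ∧ dx_j.
Expand each term, using dx_k ∧ dx_i ∧ dx_j = sgn(permutation) dx_{(a)} ∧ dx_{(b)} ∧ dx_{(c)} with (a < b < c) sorted:
  d(-3*y*z + 1) includes (∂/∂z)(-3*y*z + 1) dz = (-3*y) dz, which multiplied by dx ∧ dy gives (-3*y) dx ∧ dy ∧ dz
Collecting like 3-forms: d(omega) = (-3*y) dx ∧ dy ∧ dz.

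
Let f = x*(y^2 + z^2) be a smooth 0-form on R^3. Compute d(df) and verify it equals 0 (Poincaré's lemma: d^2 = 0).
d(df) = 0

Step 1: df = sum_i (∂f/∂x_i) dx_i = (y^2 + z^2) dx + (2*x*y) dy + (2*x*z) dz.
Step 2: Apply d again. Using the 1-form formula, the coefficient of dx ∧ dy in d(df) is ∂^2 f/∂x ∂y - ∂^2 f/∂y ∂x = (2*y) - (2*y) = 0 (equality of mixed partials for smooth f).
Similarly for dx ∧ dz and dy ∧ dz — all coefficients vanish. So d(df) = 0.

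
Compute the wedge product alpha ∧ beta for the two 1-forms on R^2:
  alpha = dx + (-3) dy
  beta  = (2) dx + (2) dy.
alpha ∧ beta = (8) dx ∧ dy

Distribute the wedge, using dx_i ∧ dx_j = -dx_j ∧ dx_i and dx_i ∧ dx_i = 0. For each pair (i, j) with i < j, the coefficient of dx_i ∧ dx_j in alpha ∧ beta is (alpha_i * beta_j - alpha_j * beta_i). Collecting: alpha ∧ beta = (8) dx ∧ dy.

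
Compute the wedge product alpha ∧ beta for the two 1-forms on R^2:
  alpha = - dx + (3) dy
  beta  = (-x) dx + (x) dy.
alpha ∧ beta = (2*x) dx ∧ dy

Distribute the wedge, using dx_i ∧ dx_j = -dx_j ∧ dx_i and dx_i ∧ dx_i = 0. For each pair (i, j) with i < j, the coefficient of dx_i ∧ dx_j in alpha ∧ beta is (alpha_i * beta_j - alpha_j * beta_i). Collecting: alpha ∧ beta = (2*x) dx ∧ dy.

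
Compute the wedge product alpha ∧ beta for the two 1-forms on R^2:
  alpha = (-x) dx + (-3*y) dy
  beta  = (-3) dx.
alpha ∧ beta = (-9*y) dx ∧ dy

Distribute the wedge, using dx_i ∧ dx_j = -dx_j ∧ dx_i and dx_i ∧ dx_i = 0. For each pair (i, j) with i < j, the coefficient of dx_i ∧ dx_j in alpha ∧ beta is (alpha_i * beta_j - alpha_j * beta_i). Collecting: alpha ∧ beta = (-9*y) dx ∧ dy.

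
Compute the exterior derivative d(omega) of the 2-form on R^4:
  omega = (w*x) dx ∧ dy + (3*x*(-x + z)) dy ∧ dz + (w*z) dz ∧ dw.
d(omega) = (x) dx ∧ dy ∧ dw + (-6*x + 3*z) dx ∧ dy ∧ dz

For a 2-form omega = sum_{i<j} g_{ij} dx_i ∧ dx_j, the exterior derivative is
  d(omega) = sum_{i<j} d(g_{ij}) ∧ dx_i ∧ dx_j = sum_{i<j, k} (∂g_{ij}/∂x_k) dx_k ∧ dx_i ∧ dx_j.
Expand each term, using dx_k ∧ dx_i ∧ dx_j = sgn(permutation) dx_{(a)} ∧ dx_{(b)} ∧ dx_{(c)} with (a < b < c) sorted:
  d(w*x) includes (∂/∂w)(w*x) dw = (x) dw, which multiplied by dx ∧ dy gives (x) dx ∧ dy ∧ dw
  d(3*x*(-x + z)) includes (∂/∂x)(3*x*(-x + z)) dx = (-6*x + 3*z) dx, which multiplied by dy ∧ dz gives (-6*x + 3*z) dx ∧ dy ∧ dz
Collecting like 3-forms: d(omega) = (x) dx ∧ dy ∧ dw + (-6*x + 3*z) dx ∧ dy ∧ dz.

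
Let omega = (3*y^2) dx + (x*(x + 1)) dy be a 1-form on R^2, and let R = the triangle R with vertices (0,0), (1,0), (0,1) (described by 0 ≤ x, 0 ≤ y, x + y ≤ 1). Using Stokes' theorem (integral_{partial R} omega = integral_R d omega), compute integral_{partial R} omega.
integral_(partial R) omega = -1/6

Stokes: integral_partial_R omega = integral_R d omega with d omega = (∂Q/∂x - ∂P/∂y) dx ∧ dy.
  ∂Q/∂x = 2*x + 1
  ∂P/∂y = 6*y
  integrand = ∂Q/∂x - ∂P/∂y = 2*x - 6*y + 1.
Integrating over R: integral_0^1 integral_0^{1-x} (2*x - 6*y + 1) dy dx = -1/6.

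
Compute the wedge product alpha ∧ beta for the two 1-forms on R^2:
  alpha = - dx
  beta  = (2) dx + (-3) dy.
alpha ∧ beta = (3) dx ∧ dy

Distribute the wedge, using dx_i ∧ dx_j = -dx_j ∧ dx_i and dx_i ∧ dx_i = 0. For each pair (i, j) with i < j, the coefficient of dx_i ∧ dx_j in alpha ∧ beta is (alpha_i * beta_j - alpha_j * beta_i). Collecting: alpha ∧ beta = (3) dx ∧ dy.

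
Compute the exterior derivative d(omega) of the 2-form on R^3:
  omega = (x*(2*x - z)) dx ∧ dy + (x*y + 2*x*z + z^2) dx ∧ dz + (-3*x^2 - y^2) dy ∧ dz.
d(omega) = (-8*x) dx ∧ dy ∧ dz

For a 2-form omega = sum_{i<j} g_{ij} dx_i ∧ dx_j, the exterior derivative is
  d(omega) = sum_{i<j} d(g_{ij}) ∧ dx_i ∧ dx_j = sum_{i<j, k} (∂g_{ij}/∂x_k) dx_k ∧ dx_i ∧ dx_j.
Expand each term, using dx_k ∧ dx_i ∧ dx_j = sgn(permutation) dx_{(a)} ∧ dx_{(b)} ∧ dx_{(c)} with (a < b < c) sorted:
  d(x*(2*x - z)) includes (∂/∂z)(x*(2*x - z)) dz = (-x) dz, which multiplied by dx ∧ dy gives (-x) dx ∧ dy ∧ dz
  d(x*y + 2*x*z + z^2) includes (∂/∂y)(x*y + 2*x*z + z^2) dy = (x) dy, which multiplied by dx ∧ dz gives (-x) dx ∧ dy ∧ dz
  d(-3*x^2 - y^2) includes (∂/∂x)(-3*x^2 - y^2) dx = (-6*x) dx, which multiplied by dy ∧ dz gives (-6*x) dx ∧ dy ∧ dz
Collecting like 3-forms: d(omega) = (-8*x) dx ∧ dy ∧ dz.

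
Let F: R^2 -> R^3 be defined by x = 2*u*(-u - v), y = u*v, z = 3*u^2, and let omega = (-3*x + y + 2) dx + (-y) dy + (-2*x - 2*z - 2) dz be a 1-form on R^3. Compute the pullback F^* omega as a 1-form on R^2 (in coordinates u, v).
F^* omega = (-36*u^3 - 16*u^2*v - 15*u*v^2 - 20*u - 4*v) du + (u*(-12*u^2 - 15*u*v - 4)) dv

Using F^*(f dg) = (f ∘ F) d(g ∘ F), substitute each coordinate x_i by F_i(u, v) in f_i, and replace dx_i by d F_i = (∂F_i/∂u) du + (∂F_i/∂v) dv.
  For the x component: f_1(F) = 6*u^2 + 7*u*v + 2; d F_1 = (-4*u - 2*v) du + (-2*u) dv
  For the y component: f_2(F) = -u*v; d F_2 = (v) du + (u) dv
  For the z component: f_3(F) = -2*u^2 + 4*u*v - 2; d F_3 = (6*u) du + (0) dv
Combining and collecting du, dv coefficients:
  coeff of du: -36*u^3 - 16*u^2*v - 15*u*v^2 - 20*u - 4*v
  coeff of dv: u*(-12*u^2 - 15*u*v - 4)
F^* omega = (-36*u^3 - 16*u^2*v - 15*u*v^2 - 20*u - 4*v) du + (u*(-12*u^2 - 15*u*v - 4)) dv.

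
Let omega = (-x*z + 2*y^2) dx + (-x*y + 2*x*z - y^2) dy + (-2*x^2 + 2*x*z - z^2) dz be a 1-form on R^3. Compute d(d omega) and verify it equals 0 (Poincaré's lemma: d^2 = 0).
d(d omega) = 0

Step 1: d omega = sum_{i<j} (∂f_j/∂x_i - ∂f_i/∂x_j) dx_i ∧ dx_j:
  coeff of dx ∧ dy: -5*y + 2*z
  coeff of dx ∧ dz: -3*x + 2*z
  coeff of dy ∧ dz: -2*x
Step 2: Apply d again to each 2-form coefficient. The only possible 3-form in R^3 is dx ∧ dy ∧ dz, with coefficient
  ∂(coeff of dy∧dz)/∂x - ∂(coeff of dx∧dz)/∂y + ∂(coeff of dx∧dy)/∂z
  = ∂/∂x (-2*x) - ∂/∂y (-3*x + 2*z) + ∂/∂z (-5*y + 2*z).
Each of these terms simplifies to sums of mixed partials that cancel in pairs. The result is 0 (by equality of mixed partials for smooth functions — Schwarz / Clairaut).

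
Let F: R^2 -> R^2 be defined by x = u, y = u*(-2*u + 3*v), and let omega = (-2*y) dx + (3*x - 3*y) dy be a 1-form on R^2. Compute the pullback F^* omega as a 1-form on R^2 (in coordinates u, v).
F^* omega = (u*(-24*u^2 + 54*u*v - 8*u - 27*v^2 + 3*v)) du + (u^2*(18*u - 27*v + 9)) dv

Using F^*(f dg) = (f ∘ F) d(g ∘ F), substitute each coordinate x_i by F_i(u, v) in f_i, and replace dx_i by d F_i = (∂F_i/∂u) du + (∂F_i/∂v) dv.
  For the x component: f_1(F) = 2*u*(2*u - 3*v); d F_1 = (1) du + (0) dv
  For the y component: f_2(F) = 3*u*(2*u - 3*v + 1); d F_2 = (-4*u + 3*v) du + (3*u) dv
Combining and collecting du, dv coefficients:
  coeff of du: u*(-24*u^2 + 54*u*v - 8*u - 27*v^2 + 3*v)
  coeff of dv: u^2*(18*u - 27*v + 9)
F^* omega = (u*(-24*u^2 + 54*u*v - 8*u - 27*v^2 + 3*v)) du + (u^2*(18*u - 27*v + 9)) dv.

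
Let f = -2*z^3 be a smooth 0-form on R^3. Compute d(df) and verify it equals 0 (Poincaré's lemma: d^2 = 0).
d(df) = 0

Step 1: df = sum_i (∂f/∂x_i) dx_i = (0) dx + (0) dy + (-6*z^2) dz.
Step 2: Apply d again. Using the 1-form formula, the coefficient of dx ∧ dy in d(df) is ∂^2 f/∂x ∂y - ∂^2 f/∂y ∂x = (0) - (0) = 0 (equality of mixed partials for smooth f).
Similarly for dx ∧ dz and dy ∧ dz — all coefficients vanish. So d(df) = 0.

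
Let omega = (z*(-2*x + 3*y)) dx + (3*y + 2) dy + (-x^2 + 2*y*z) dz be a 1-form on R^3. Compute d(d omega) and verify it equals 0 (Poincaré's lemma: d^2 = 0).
d(d omega) = 0

Step 1: d omega = sum_{i<j} (∂f_j/∂x_i - ∂f_i/∂x_j) dx_i ∧ dx_j:
  coeff of dx ∧ dy: -3*z
  coeff of dx ∧ dz: -3*y
  coeff of dy ∧ dz: 2*z
Step 2: Apply d again to each 2-form coefficient. The only possible 3-form in R^3 is dx ∧ dy ∧ dz, with coefficient
  ∂(coeff of dy∧dz)/∂x - ∂(coeff of dx∧dz)/∂y + ∂(coeff of dx∧dy)/∂z
  = ∂/∂x (2*z) - ∂/∂y (-3*y) + ∂/∂z (-3*z).
Each of these terms simplifies to sums of mixed partials that cancel in pairs. The result is 0 (by equality of mixed partials for smooth functions — Schwarz / Clairaut).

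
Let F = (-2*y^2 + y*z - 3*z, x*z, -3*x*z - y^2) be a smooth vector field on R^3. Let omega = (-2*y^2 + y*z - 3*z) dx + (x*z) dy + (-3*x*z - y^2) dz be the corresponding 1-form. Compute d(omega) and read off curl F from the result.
d(omega) = (-x - 2*y) dy ∧ dz + (y + 3*z - 3) dz ∧ dx + (4*y) dx ∧ dy; curl F = (-x - 2*y, y + 3*z - 3, 4*y)

d omega = sum_{i<j} (∂f_j/∂x_i - ∂f_i/∂x_j) dx_i ∧ dx_j. Under the identification (dy ∧ dz, dz ∧ dx, dx ∧ dy) ↔ (e_x, e_y, e_z), the coefficients are exactly the components of curl F. Compute:
  ∂R/∂y - ∂Q/∂z = (-2*y) - (x) = -x - 2*y
  ∂P/∂z - ∂R/∂x = (y - 3) - (-3*z) = y + 3*z - 3
  ∂Q/∂x - ∂P/∂y = (z) - (-4*y + z) = 4*y.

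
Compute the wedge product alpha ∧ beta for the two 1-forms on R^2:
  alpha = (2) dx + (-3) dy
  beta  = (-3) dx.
alpha ∧ beta = (-9) dx ∧ dy

Distribute the wedge, using dx_i ∧ dx_j = -dx_j ∧ dx_i and dx_i ∧ dx_i = 0. For each pair (i, j) with i < j, the coefficient of dx_i ∧ dx_j in alpha ∧ beta is (alpha_i * beta_j - alpha_j * beta_i). Collecting: alpha ∧ beta = (-9) dx ∧ dy.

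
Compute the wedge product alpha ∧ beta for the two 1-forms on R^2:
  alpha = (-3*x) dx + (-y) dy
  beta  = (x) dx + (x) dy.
alpha ∧ beta = (x*(-3*x + y)) dx ∧ dy

Distribute the wedge, using dx_i ∧ dx_j = -dx_j ∧ dx_i and dx_i ∧ dx_i = 0. For each pair (i, j) with i < j, the coefficient of dx_i ∧ dx_j in alpha ∧ beta is (alpha_i * beta_j - alpha_j * beta_i). Collecting: alpha ∧ beta = (x*(-3*x + y)) dx ∧ dy.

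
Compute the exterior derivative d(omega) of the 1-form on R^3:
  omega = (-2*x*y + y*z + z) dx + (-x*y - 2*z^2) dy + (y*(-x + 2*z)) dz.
d(omega) = (2*x - y - z) dx ∧ dy + (-2*y - 1) dx ∧ dz + (-x + 6*z) dy ∧ dz

For a 1-form omega = sum_i f_i dx_i, the exterior derivative is
  d(omega) = sum_{i < j} (∂f_j/∂x_i - ∂f_i/∂x_j) dx_i ∧ dx_j.
  coefficient of dx ∧ dy: ∂f_2/∂x - ∂f_1/∂y = ∂(-x*y - 2*z^2)/∂x - ∂(-2*x*y + y*z + z)/∂y = 2*x - y - z
  coefficient of dx ∧ dz: ∂f_3/∂x - ∂f_1/∂z = ∂(y*(-x + 2*z))/∂x - ∂(-2*x*y + y*z + z)/∂z = -2*y - 1
  coefficient of dy ∧ dz: ∂f_3/∂y - ∂f_2/∂z = ∂(y*(-x + 2*z))/∂y - ∂(-x*y - 2*z^2)/∂z = -x + 6*z
Assembling: d(omega) = (2*x - y - z) dx ∧ dy + (-2*y - 1) dx ∧ dz + (-x + 6*z) dy ∧ dz.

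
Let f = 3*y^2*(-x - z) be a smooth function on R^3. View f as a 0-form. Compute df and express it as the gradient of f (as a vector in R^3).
df = (-3*y^2) dx + (6*y*(-x - z)) dy + (-3*y^2) dz; grad f = (-3*y^2, 6*y*(-x - z), -3*y^2)

For a 0-form f, d f = (∂f/∂x) dx + (∂f/∂y) dy + (∂f/∂z) dz. The components of the vector representation are exactly the entries of grad f in Cartesian coordinates:
  ∂f/∂x = -3*y^2
  ∂f/∂y = 6*y*(-x - z)
  ∂f/∂z = -3*y^2.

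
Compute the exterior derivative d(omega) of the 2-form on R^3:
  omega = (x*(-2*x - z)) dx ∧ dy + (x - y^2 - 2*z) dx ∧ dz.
d(omega) = (-x + 2*y) dx ∧ dy ∧ dz

For a 2-form omega = sum_{i<j} g_{ij} dx_i ∧ dx_j, the exterior derivative is
  d(omega) = sum_{i<j} d(g_{ij}) ∧ dx_i ∧ dx_j = sum_{i<j, k} (∂g_{ij}/∂x_k) dx_k ∧ dx_i ∧ dx_j.
Expand each term, using dx_k ∧ dx_i ∧ dx_j = sgn(permutation) dx_{(a)} ∧ dx_{(b)} ∧ dx_{(c)} with (a < b < c) sorted:
  d(x*(-2*x - z)) includes (∂/∂z)(x*(-2*x - z)) dz = (-x) dz, which multiplied by dx ∧ dy gives (-x) dx ∧ dy ∧ dz
  d(x - y^2 - 2*z) includes (∂/∂y)(x - y^2 - 2*z) dy = (-2*y) dy, which multiplied by dx ∧ dz gives (2*y) dx ∧ dy ∧ dz
Collecting like 3-forms: d(omega) = (-x + 2*y) dx ∧ dy ∧ dz.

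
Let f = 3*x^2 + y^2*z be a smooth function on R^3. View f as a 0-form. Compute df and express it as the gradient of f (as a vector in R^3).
df = (6*x) dx + (2*y*z) dy + (y^2) dz; grad f = (6*x, 2*y*z, y^2)

For a 0-form f, d f = (∂f/∂x) dx + (∂f/∂y) dy + (∂f/∂z) dz. The components of the vector representation are exactly the entries of grad f in Cartesian coordinates:
  ∂f/∂x = 6*x
  ∂f/∂y = 2*y*z
  ∂f/∂z = y^2.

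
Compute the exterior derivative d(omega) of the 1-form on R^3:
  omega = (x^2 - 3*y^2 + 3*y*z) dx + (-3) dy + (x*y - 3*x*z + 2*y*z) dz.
d(omega) = (6*y - 3*z) dx ∧ dy + (-2*y - 3*z) dx ∧ dz + (x + 2*z) dy ∧ dz

For a 1-form omega = sum_i f_i dx_i, the exterior derivative is
  d(omega) = sum_{i < j} (∂f_j/∂x_i - ∂f_i/∂x_j) dx_i ∧ dx_j.
  coefficient of dx ∧ dy: ∂f_2/∂x - ∂f_1/∂y = ∂(-3)/∂x - ∂(x^2 - 3*y^2 + 3*y*z)/∂y = 6*y - 3*z
  coefficient of dx ∧ dz: ∂f_3/∂x - ∂f_1/∂z = ∂(x*y - 3*x*z + 2*y*z)/∂x - ∂(x^2 - 3*y^2 + 3*y*z)/∂z = -2*y - 3*z
  coefficient of dy ∧ dz: ∂f_3/∂y - ∂f_2/∂z = ∂(x*y - 3*x*z + 2*y*z)/∂y - ∂(-3)/∂z = x + 2*z
Assembling: d(omega) = (6*y - 3*z) dx ∧ dy + (-2*y - 3*z) dx ∧ dz + (x + 2*z) dy ∧ dz.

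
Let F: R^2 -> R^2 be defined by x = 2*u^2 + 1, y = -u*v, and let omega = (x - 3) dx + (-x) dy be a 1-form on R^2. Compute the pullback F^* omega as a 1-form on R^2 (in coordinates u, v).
F^* omega = (8*u^3 + 2*u^2*v - 8*u + v) du + (2*u^3 + u) dv

Using F^*(f dg) = (f ∘ F) d(g ∘ F), substitute each coordinate x_i by F_i(u, v) in f_i, and replace dx_i by d F_i = (∂F_i/∂u) du + (∂F_i/∂v) dv.
  For the x component: f_1(F) = 2*u^2 - 2; d F_1 = (4*u) du + (0) dv
  For the y component: f_2(F) = -2*u^2 - 1; d F_2 = (-v) du + (-u) dv
Combining and collecting du, dv coefficients:
  coeff of du: 8*u^3 + 2*u^2*v - 8*u + v
  coeff of dv: 2*u^3 + u
F^* omega = (8*u^3 + 2*u^2*v - 8*u + v) du + (2*u^3 + u) dv.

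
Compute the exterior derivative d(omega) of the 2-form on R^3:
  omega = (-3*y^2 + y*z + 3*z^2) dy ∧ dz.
d(omega) = 0

For a 2-form omega = sum_{i<j} g_{ij} dx_i ∧ dx_j, the exterior derivative is
  d(omega) = sum_{i<j} d(g_{ij}) ∧ dx_i ∧ dx_j = sum_{i<j, k} (∂g_{ij}/∂x_k) dx_k ∧ dx_i ∧ dx_j.
Expand each term, using dx_k ∧ dx_i ∧ dx_j = sgn(permutation) dx_{(a)} ∧ dx_{(b)} ∧ dx_{(c)} with (a < b < c) sorted:

Collecting like 3-forms: d(omega) = 0.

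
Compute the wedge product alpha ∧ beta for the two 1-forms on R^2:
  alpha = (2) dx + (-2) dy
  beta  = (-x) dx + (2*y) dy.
alpha ∧ beta = (-2*x + 4*y) dx ∧ dy

Distribute the wedge, using dx_i ∧ dx_j = -dx_j ∧ dx_i and dx_i ∧ dx_i = 0. For each pair (i, j) with i < j, the coefficient of dx_i ∧ dx_j in alpha ∧ beta is (alpha_i * beta_j - alpha_j * beta_i). Collecting: alpha ∧ beta = (-2*x + 4*y) dx ∧ dy.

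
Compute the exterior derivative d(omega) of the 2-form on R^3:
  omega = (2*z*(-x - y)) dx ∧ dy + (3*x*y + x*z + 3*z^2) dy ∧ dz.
d(omega) = (-2*x + y + z) dx ∧ dy ∧ dz

For a 2-form omega = sum_{i<j} g_{ij} dx_i ∧ dx_j, the exterior derivative is
  d(omega) = sum_{i<j} d(g_{ij}) ∧ dx_i ∧ dx_j = sum_{i<j, k} (∂g_{ij}/∂x_k) dx_k ∧ dx_i ∧ dx_j.
Expand each term, using dx_k ∧ dx_i ∧ dx_j = sgn(permutation) dx_{(a)} ∧ dx_{(b)} ∧ dx_{(c)} with (a < b < c) sorted:
  d(2*z*(-x - y)) includes (∂/∂z)(2*z*(-x - y)) dz = (-2*x - 2*y) dz, which multiplied by dx ∧ dy gives (-2*x - 2*y) dx ∧ dy ∧ dz
  d(3*x*y + x*z + 3*z^2) includes (∂/∂x)(3*x*y + x*z + 3*z^2) dx = (3*y + z) dx, which multiplied by dy ∧ dz gives (3*y + z) dx ∧ dy ∧ dz
Collecting like 3-forms: d(omega) = (-2*x + y + z) dx ∧ dy ∧ dz.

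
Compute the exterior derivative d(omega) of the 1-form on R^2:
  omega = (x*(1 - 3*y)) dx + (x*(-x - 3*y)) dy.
d(omega) = (x - 3*y) dx ∧ dy

For a 1-form omega = sum_i f_i dx_i, the exterior derivative is
  d(omega) = sum_{i < j} (∂f_j/∂x_i - ∂f_i/∂x_j) dx_i ∧ dx_j.
  coefficient of dx ∧ dy: ∂f_2/∂x - ∂f_1/∂y = ∂(x*(-x - 3*y))/∂x - ∂(x*(1 - 3*y))/∂y = x - 3*y
Assembling: d(omega) = (x - 3*y) dx ∧ dy.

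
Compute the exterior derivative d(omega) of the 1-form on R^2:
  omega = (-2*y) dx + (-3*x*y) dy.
d(omega) = (2 - 3*y) dx ∧ dy

For a 1-form omega = sum_i f_i dx_i, the exterior derivative is
  d(omega) = sum_{i < j} (∂f_j/∂x_i - ∂f_i/∂x_j) dx_i ∧ dx_j.
  coefficient of dx ∧ dy: ∂f_2/∂x - ∂f_1/∂y = ∂(-3*x*y)/∂x - ∂(-2*y)/∂y = 2 - 3*y
Assembling: d(omega) = (2 - 3*y) dx ∧ dy.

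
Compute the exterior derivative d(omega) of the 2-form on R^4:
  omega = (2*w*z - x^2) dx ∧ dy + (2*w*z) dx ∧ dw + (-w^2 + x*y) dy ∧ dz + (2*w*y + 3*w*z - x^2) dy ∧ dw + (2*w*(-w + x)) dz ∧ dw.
d(omega) = (2*w + y) dx ∧ dy ∧ dz + (-2*x + 2*z) dx ∧ dy ∧ dw + (-5*w) dy ∧ dz ∧ dw

For a 2-form omega = sum_{i<j} g_{ij} dx_i ∧ dx_j, the exterior derivative is
  d(omega) = sum_{i<j} d(g_{ij}) ∧ dx_i ∧ dx_j = sum_{i<j, k} (∂g_{ij}/∂x_k) dx_k ∧ dx_i ∧ dx_j.
Expand each term, using dx_k ∧ dx_i ∧ dx_j = sgn(permutation) dx_{(a)} ∧ dx_{(b)} ∧ dx_{(c)} with (a < b < c) sorted:
  d(2*w*z - x^2) includes (∂/∂z)(2*w*z - x^2) dz = (2*w) dz, which multiplied by dx ∧ dy gives (2*w) dx ∧ dy ∧ dz
  d(2*w*z - x^2) includes (∂/∂w)(2*w*z - x^2) dw = (2*z) dw, which multiplied by dx ∧ dy gives (2*z) dx ∧ dy ∧ dw
  d(2*w*z) includes (∂/∂z)(2*w*z) dz = (2*w) dz, which multiplied by dx ∧ dw gives (-2*w) dx ∧ dz ∧ dw
  d(-w^2 + x*y) includes (∂/∂x)(-w^2 + x*y) dx = (y) dx, which multiplied by dy ∧ dz gives (y) dx ∧ dy ∧ dz
  d(-w^2 + x*y) includes (∂/∂w)(-w^2 + x*y) dw = (-2*w) dw, which multiplied by dy ∧ dz gives (-2*w) dy ∧ dz ∧ dw
  d(2*w*y + 3*w*z - x^2) includes (∂/∂x)(2*w*y + 3*w*z - x^2) dx = (-2*x) dx, which multiplied by dy ∧ dw gives (-2*x) dx ∧ dy ∧ dw
  d(2*w*y + 3*w*z - x^2) includes (∂/∂z)(2*w*y + 3*w*z - x^2) dz = (3*w) dz, which multiplied by dy ∧ dw gives (-3*w) dy ∧ dz ∧ dw
  d(2*w*(-w + x)) includes (∂/∂x)(2*w*(-w + x)) dx = (2*w) dx, which multiplied by dz ∧ dw gives (2*w) dx ∧ dz ∧ dw
Collecting like 3-forms: d(omega) = (2*w + y) dx ∧ dy ∧ dz + (-2*x + 2*z) dx ∧ dy ∧ dw + (-5*w) dy ∧ dz ∧ dw.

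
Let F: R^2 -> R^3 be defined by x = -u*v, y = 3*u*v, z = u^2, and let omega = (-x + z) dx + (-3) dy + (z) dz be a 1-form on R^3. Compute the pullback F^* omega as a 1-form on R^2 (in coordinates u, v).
F^* omega = (2*u^3 - u^2*v - u*v^2 - 9*v) du + (u*(-u^2 - u*v - 9)) dv

Using F^*(f dg) = (f ∘ F) d(g ∘ F), substitute each coordinate x_i by F_i(u, v) in f_i, and replace dx_i by d F_i = (∂F_i/∂u) du + (∂F_i/∂v) dv.
  For the x component: f_1(F) = u*(u + v); d F_1 = (-v) du + (-u) dv
  For the y component: f_2(F) = -3; d F_2 = (3*v) du + (3*u) dv
  For the z component: f_3(F) = u^2; d F_3 = (2*u) du + (0) dv
Combining and collecting du, dv coefficients:
  coeff of du: 2*u^3 - u^2*v - u*v^2 - 9*v
  coeff of dv: u*(-u^2 - u*v - 9)
F^* omega = (2*u^3 - u^2*v - u*v^2 - 9*v) du + (u*(-u^2 - u*v - 9)) dv.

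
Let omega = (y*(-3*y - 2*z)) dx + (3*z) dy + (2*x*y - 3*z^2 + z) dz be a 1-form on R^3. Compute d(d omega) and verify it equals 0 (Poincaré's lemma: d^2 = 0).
d(d omega) = 0

Step 1: d omega = sum_{i<j} (∂f_j/∂x_i - ∂f_i/∂x_j) dx_i ∧ dx_j:
  coeff of dx ∧ dy: 6*y + 2*z
  coeff of dx ∧ dz: 4*y
  coeff of dy ∧ dz: 2*x - 3
Step 2: Apply d again to each 2-form coefficient. The only possible 3-form in R^3 is dx ∧ dy ∧ dz, with coefficient
  ∂(coeff of dy∧dz)/∂x - ∂(coeff of dx∧dz)/∂y + ∂(coeff of dx∧dy)/∂z
  = ∂/∂x (2*x - 3) - ∂/∂y (4*y) + ∂/∂z (6*y + 2*z).
Each of these terms simplifies to sums of mixed partials that cancel in pairs. The result is 0 (by equality of mixed partials for smooth functions — Schwarz / Clairaut).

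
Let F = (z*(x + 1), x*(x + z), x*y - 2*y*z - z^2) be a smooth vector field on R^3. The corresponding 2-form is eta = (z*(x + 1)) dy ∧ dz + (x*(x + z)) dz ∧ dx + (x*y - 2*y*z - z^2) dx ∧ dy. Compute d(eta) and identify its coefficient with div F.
d(eta) = (-2*y - z) dx ∧ dy ∧ dz; div F = -2*y - z

For a 2-form in R^3 of the form above, applying d gives a 3-form with coefficient ∂P/∂x + ∂Q/∂y + ∂R/∂z:
  ∂P/∂x = z
  ∂Q/∂y = 0
  ∂R/∂z = -2*y - 2*z
Sum = -2*y - z, which is exactly div F.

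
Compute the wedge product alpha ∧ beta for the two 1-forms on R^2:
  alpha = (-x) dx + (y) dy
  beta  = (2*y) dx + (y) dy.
alpha ∧ beta = (-y*(x + 2*y)) dx ∧ dy

Distribute the wedge, using dx_i ∧ dx_j = -dx_j ∧ dx_i and dx_i ∧ dx_i = 0. For each pair (i, j) with i < j, the coefficient of dx_i ∧ dx_j in alpha ∧ beta is (alpha_i * beta_j - alpha_j * beta_i). Collecting: alpha ∧ beta = (-y*(x + 2*y)) dx ∧ dy.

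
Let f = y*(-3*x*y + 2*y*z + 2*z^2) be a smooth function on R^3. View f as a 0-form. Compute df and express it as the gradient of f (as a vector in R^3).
df = (-3*y^2) dx + (-6*x*y + 4*y*z + 2*z^2) dy + (2*y*(y + 2*z)) dz; grad f = (-3*y^2, -6*x*y + 4*y*z + 2*z^2, 2*y*(y + 2*z))

For a 0-form f, d f = (∂f/∂x) dx + (∂f/∂y) dy + (∂f/∂z) dz. The components of the vector representation are exactly the entries of grad f in Cartesian coordinates:
  ∂f/∂x = -3*y^2
  ∂f/∂y = -6*x*y + 4*y*z + 2*z^2
  ∂f/∂z = 2*y*(y + 2*z).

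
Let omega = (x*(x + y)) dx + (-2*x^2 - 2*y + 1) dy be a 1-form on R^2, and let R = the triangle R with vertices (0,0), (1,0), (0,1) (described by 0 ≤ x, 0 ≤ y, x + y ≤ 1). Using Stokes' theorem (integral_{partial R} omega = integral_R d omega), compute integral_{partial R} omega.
integral_(partial R) omega = -5/6

Stokes: integral_partial_R omega = integral_R d omega with d omega = (∂Q/∂x - ∂P/∂y) dx ∧ dy.
  ∂Q/∂x = -4*x
  ∂P/∂y = x
  integrand = ∂Q/∂x - ∂P/∂y = -5*x.
Integrating over R: integral_0^1 integral_0^{1-x} (-5*x) dy dx = -5/6.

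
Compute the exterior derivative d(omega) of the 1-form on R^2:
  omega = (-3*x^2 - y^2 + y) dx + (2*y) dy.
d(omega) = (2*y - 1) dx ∧ dy

For a 1-form omega = sum_i f_i dx_i, the exterior derivative is
  d(omega) = sum_{i < j} (∂f_j/∂x_i - ∂f_i/∂x_j) dx_i ∧ dx_j.
  coefficient of dx ∧ dy: ∂f_2/∂x - ∂f_1/∂y = ∂(2*y)/∂x - ∂(-3*x^2 - y^2 + y)/∂y = 2*y - 1
Assembling: d(omega) = (2*y - 1) dx ∧ dy.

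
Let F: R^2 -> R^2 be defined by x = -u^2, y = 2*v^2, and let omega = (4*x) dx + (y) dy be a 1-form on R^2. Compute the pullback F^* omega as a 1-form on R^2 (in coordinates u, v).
F^* omega = (8*u^3) du + (8*v^3) dv

Using F^*(f dg) = (f ∘ F) d(g ∘ F), substitute each coordinate x_i by F_i(u, v) in f_i, and replace dx_i by d F_i = (∂F_i/∂u) du + (∂F_i/∂v) dv.
  For the x component: f_1(F) = -4*u^2; d F_1 = (-2*u) du + (0) dv
  For the y component: f_2(F) = 2*v^2; d F_2 = (0) du + (4*v) dv
Combining and collecting du, dv coefficients:
  coeff of du: 8*u^3
  coeff of dv: 8*v^3
F^* omega = (8*u^3) du + (8*v^3) dv.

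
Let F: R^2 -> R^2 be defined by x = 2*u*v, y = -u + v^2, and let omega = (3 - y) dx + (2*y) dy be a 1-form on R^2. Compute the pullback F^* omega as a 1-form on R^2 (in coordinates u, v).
F^* omega = (2*u*v + 2*u - 2*v^3 - 2*v^2 + 6*v) du + (2*u^2 - 2*u*v^2 - 4*u*v + 6*u + 4*v^3) dv

Using F^*(f dg) = (f ∘ F) d(g ∘ F), substitute each coordinate x_i by F_i(u, v) in f_i, and replace dx_i by d F_i = (∂F_i/∂u) du + (∂F_i/∂v) dv.
  For the x component: f_1(F) = u - v^2 + 3; d F_1 = (2*v) du + (2*u) dv
  For the y component: f_2(F) = -2*u + 2*v^2; d F_2 = (-1) du + (2*v) dv
Combining and collecting du, dv coefficients:
  coeff of du: 2*u*v + 2*u - 2*v^3 - 2*v^2 + 6*v
  coeff of dv: 2*u^2 - 2*u*v^2 - 4*u*v + 6*u + 4*v^3
F^* omega = (2*u*v + 2*u - 2*v^3 - 2*v^2 + 6*v) du + (2*u^2 - 2*u*v^2 - 4*u*v + 6*u + 4*v^3) dv.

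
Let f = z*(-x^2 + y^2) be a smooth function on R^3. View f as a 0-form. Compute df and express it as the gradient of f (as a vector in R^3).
df = (-2*x*z) dx + (2*y*z) dy + (-x^2 + y^2) dz; grad f = (-2*x*z, 2*y*z, -x^2 + y^2)

For a 0-form f, d f = (∂f/∂x) dx + (∂f/∂y) dy + (∂f/∂z) dz. The components of the vector representation are exactly the entries of grad f in Cartesian coordinates:
  ∂f/∂x = -2*x*z
  ∂f/∂y = 2*y*z
  ∂f/∂z = -x^2 + y^2.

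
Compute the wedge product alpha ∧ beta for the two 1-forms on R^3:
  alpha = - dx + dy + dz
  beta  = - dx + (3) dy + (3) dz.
alpha ∧ beta = (-2) dx ∧ dy + (-2) dx ∧ dz

Distribute the wedge, using dx_i ∧ dx_j = -dx_j ∧ dx_i and dx_i ∧ dx_i = 0. For each pair (i, j) with i < j, the coefficient of dx_i ∧ dx_j in alpha ∧ beta is (alpha_i * beta_j - alpha_j * beta_i). Collecting: alpha ∧ beta = (-2) dx ∧ dy + (-2) dx ∧ dz.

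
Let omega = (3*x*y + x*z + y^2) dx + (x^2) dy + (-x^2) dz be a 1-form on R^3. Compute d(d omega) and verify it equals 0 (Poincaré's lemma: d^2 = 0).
d(d omega) = 0

Step 1: d omega = sum_{i<j} (∂f_j/∂x_i - ∂f_i/∂x_j) dx_i ∧ dx_j:
  coeff of dx ∧ dy: -x - 2*y
  coeff of dx ∧ dz: -3*x
  coeff of dy ∧ dz: 0
Step 2: Apply d again to each 2-form coefficient. The only possible 3-form in R^3 is dx ∧ dy ∧ dz, with coefficient
  ∂(coeff of dy∧dz)/∂x - ∂(coeff of dx∧dz)/∂y + ∂(coeff of dx∧dy)/∂z
  = ∂/∂x (0) - ∂/∂y (-3*x) + ∂/∂z (-x - 2*y).
Each of these terms simplifies to sums of mixed partials that cancel in pairs. The result is 0 (by equality of mixed partials for smooth functions — Schwarz / Clairaut).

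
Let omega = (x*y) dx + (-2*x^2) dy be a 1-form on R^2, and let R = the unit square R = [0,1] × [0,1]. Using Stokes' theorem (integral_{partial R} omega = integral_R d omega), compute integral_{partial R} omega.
integral_(partial R) omega = -5/2

Stokes: integral_partial_R omega = integral_R d omega with d omega = (∂Q/∂x - ∂P/∂y) dx ∧ dy.
  ∂Q/∂x = -4*x
  ∂P/∂y = x
  integrand = ∂Q/∂x - ∂P/∂y = -5*x.
Integrating over R: integral_0^1 integral_0^1 (-5*x) dx dy = -5/2.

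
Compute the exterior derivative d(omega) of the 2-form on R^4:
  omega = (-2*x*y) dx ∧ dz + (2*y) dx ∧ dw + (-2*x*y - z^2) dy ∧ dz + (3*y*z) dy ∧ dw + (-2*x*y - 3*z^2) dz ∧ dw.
d(omega) = (2*x - 2*y) dx ∧ dy ∧ dz + (-2) dx ∧ dy ∧ dw + (-2*x - 3*y) dy ∧ dz ∧ dw + (-2*y) dx ∧ dz ∧ dw

For a 2-form omega = sum_{i<j} g_{ij} dx_i ∧ dx_j, the exterior derivative is
  d(omega) = sum_{i<j} d(g_{ij}) ∧ dx_i ∧ dx_j = sum_{i<j, k} (∂g_{ij}/∂x_k) dx_k ∧ dx_i ∧ dx_j.
Expand each term, using dx_k ∧ dx_i ∧ dx_j = sgn(permutation) dx_{(a)} ∧ dx_{(b)} ∧ dx_{(c)} with (a < b < c) sorted:
  d(-2*x*y) includes (∂/∂y)(-2*x*y) dy = (-2*x) dy, which multiplied by dx ∧ dz gives (2*x) dx ∧ dy ∧ dz
  d(2*y) includes (∂/∂y)(2*y) dy = (2) dy, which multiplied by dx ∧ dw gives (-2) dx ∧ dy ∧ dw
  d(-2*x*y - z^2) includes (∂/∂x)(-2*x*y - z^2) dx = (-2*y) dx, which multiplied by dy ∧ dz gives (-2*y) dx ∧ dy ∧ dz
  d(3*y*z) includes (∂/∂z)(3*y*z) dz = (3*y) dz, which multiplied by dy ∧ dw gives (-3*y) dy ∧ dz ∧ dw
  d(-2*x*y - 3*z^2) includes (∂/∂x)(-2*x*y - 3*z^2) dx = (-2*y) dx, which multiplied by dz ∧ dw gives (-2*y) dx ∧ dz ∧ dw
  d(-2*x*y - 3*z^2) includes (∂/∂y)(-2*x*y - 3*z^2) dy = (-2*x) dy, which multiplied by dz ∧ dw gives (-2*x) dy ∧ dz ∧ dw
Collecting like 3-forms: d(omega) = (2*x - 2*y) dx ∧ dy ∧ dz + (-2) dx ∧ dy ∧ dw + (-2*x - 3*y) dy ∧ dz ∧ dw + (-2*y) dx ∧ dz ∧ dw.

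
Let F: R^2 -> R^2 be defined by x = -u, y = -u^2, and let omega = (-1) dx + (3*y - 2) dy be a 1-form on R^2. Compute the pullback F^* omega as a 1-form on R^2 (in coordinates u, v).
F^* omega = (6*u^3 + 4*u + 1) du

Using F^*(f dg) = (f ∘ F) d(g ∘ F), substitute each coordinate x_i by F_i(u, v) in f_i, and replace dx_i by d F_i = (∂F_i/∂u) du + (∂F_i/∂v) dv.
  For the x component: f_1(F) = -1; d F_1 = (-1) du + (0) dv
  For the y component: f_2(F) = -3*u^2 - 2; d F_2 = (-2*u) du + (0) dv
Combining and collecting du, dv coefficients:
  coeff of du: 6*u^3 + 4*u + 1
  coeff of dv: 0
F^* omega = (6*u^3 + 4*u + 1) du.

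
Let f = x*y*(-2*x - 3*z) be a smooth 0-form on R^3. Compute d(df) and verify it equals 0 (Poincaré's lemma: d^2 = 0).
d(df) = 0

Step 1: df = sum_i (∂f/∂x_i) dx_i = (y*(-4*x - 3*z)) dx + (x*(-2*x - 3*z)) dy + (-3*x*y) dz.
Step 2: Apply d again. Using the 1-form formula, the coefficient of dx ∧ dy in d(df) is ∂^2 f/∂x ∂y - ∂^2 f/∂y ∂x = (-4*x - 3*z) - (-4*x - 3*z) = 0 (equality of mixed partials for smooth f).
Similarly for dx ∧ dz and dy ∧ dz — all coefficients vanish. So d(df) = 0.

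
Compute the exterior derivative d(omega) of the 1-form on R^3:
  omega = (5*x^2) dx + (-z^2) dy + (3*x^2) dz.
d(omega) = (6*x) dx ∧ dz + (2*z) dy ∧ dz

For a 1-form omega = sum_i f_i dx_i, the exterior derivative is
  d(omega) = sum_{i < j} (∂f_j/∂x_i - ∂f_i/∂x_j) dx_i ∧ dx_j.
  coefficient of dx ∧ dz: ∂f_3/∂x - ∂f_1/∂z = ∂(3*x^2)/∂x - ∂(5*x^2)/∂z = 6*x
  coefficient of dy ∧ dz: ∂f_3/∂y - ∂f_2/∂z = ∂(3*x^2)/∂y - ∂(-z^2)/∂z = 2*z
Assembling: d(omega) = (6*x) dx ∧ dz + (2*z) dy ∧ dz.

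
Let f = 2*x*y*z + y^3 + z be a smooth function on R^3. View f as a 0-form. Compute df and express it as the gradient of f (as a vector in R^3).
df = (2*y*z) dx + (2*x*z + 3*y^2) dy + (2*x*y + 1) dz; grad f = (2*y*z, 2*x*z + 3*y^2, 2*x*y + 1)

For a 0-form f, d f = (∂f/∂x) dx + (∂f/∂y) dy + (∂f/∂z) dz. The components of the vector representation are exactly the entries of grad f in Cartesian coordinates:
  ∂f/∂x = 2*y*z
  ∂f/∂y = 2*x*z + 3*y^2
  ∂f/∂z = 2*x*y + 1.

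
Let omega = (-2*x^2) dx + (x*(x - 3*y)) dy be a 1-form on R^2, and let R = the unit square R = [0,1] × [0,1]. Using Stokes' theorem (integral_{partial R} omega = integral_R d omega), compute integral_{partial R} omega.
integral_(partial R) omega = -1/2

Stokes: integral_partial_R omega = integral_R d omega with d omega = (∂Q/∂x - ∂P/∂y) dx ∧ dy.
  ∂Q/∂x = 2*x - 3*y
  ∂P/∂y = 0
  integrand = ∂Q/∂x - ∂P/∂y = 2*x - 3*y.
Integrating over R: integral_0^1 integral_0^1 (2*x - 3*y) dx dy = -1/2.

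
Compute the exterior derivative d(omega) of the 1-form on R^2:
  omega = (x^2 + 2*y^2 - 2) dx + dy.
d(omega) = (-4*y) dx ∧ dy

For a 1-form omega = sum_i f_i dx_i, the exterior derivative is
  d(omega) = sum_{i < j} (∂f_j/∂x_i - ∂f_i/∂x_j) dx_i ∧ dx_j.
  coefficient of dx ∧ dy: ∂f_2/∂x - ∂f_1/∂y = ∂(1)/∂x - ∂(x^2 + 2*y^2 - 2)/∂y = -4*y
Assembling: d(omega) = (-4*y) dx ∧ dy.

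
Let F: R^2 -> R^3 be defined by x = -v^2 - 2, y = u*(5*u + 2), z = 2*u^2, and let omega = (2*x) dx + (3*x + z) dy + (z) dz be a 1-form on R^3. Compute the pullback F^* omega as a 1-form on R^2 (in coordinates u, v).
F^* omega = (28*u^3 + 4*u^2 - 30*u*v^2 - 60*u - 6*v^2 - 12) du + (4*v*(v^2 + 2)) dv

Using F^*(f dg) = (f ∘ F) d(g ∘ F), substitute each coordinate x_i by F_i(u, v) in f_i, and replace dx_i by d F_i = (∂F_i/∂u) du + (∂F_i/∂v) dv.
  For the x component: f_1(F) = -2*v^2 - 4; d F_1 = (0) du + (-2*v) dv
  For the y component: f_2(F) = 2*u^2 - 3*v^2 - 6; d F_2 = (10*u + 2) du + (0) dv
  For the z component: f_3(F) = 2*u^2; d F_3 = (4*u) du + (0) dv
Combining and collecting du, dv coefficients:
  coeff of du: 28*u^3 + 4*u^2 - 30*u*v^2 - 60*u - 6*v^2 - 12
  coeff of dv: 4*v*(v^2 + 2)
F^* omega = (28*u^3 + 4*u^2 - 30*u*v^2 - 60*u - 6*v^2 - 12) du + (4*v*(v^2 + 2)) dv.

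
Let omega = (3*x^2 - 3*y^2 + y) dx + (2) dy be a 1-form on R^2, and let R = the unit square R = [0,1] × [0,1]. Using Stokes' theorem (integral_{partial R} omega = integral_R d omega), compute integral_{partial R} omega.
integral_(partial R) omega = 2

Stokes: integral_partial_R omega = integral_R d omega with d omega = (∂Q/∂x - ∂P/∂y) dx ∧ dy.
  ∂Q/∂x = 0
  ∂P/∂y = 1 - 6*y
  integrand = ∂Q/∂x - ∂P/∂y = 6*y - 1.
Integrating over R: integral_0^1 integral_0^1 (6*y - 1) dx dy = 2.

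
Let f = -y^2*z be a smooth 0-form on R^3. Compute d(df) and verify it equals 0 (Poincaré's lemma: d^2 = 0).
d(df) = 0

Step 1: df = sum_i (∂f/∂x_i) dx_i = (0) dx + (-2*y*z) dy + (-y^2) dz.
Step 2: Apply d again. Using the 1-form formula, the coefficient of dx ∧ dy in d(df) is ∂^2 f/∂x ∂y - ∂^2 f/∂y ∂x = (0) - (0) = 0 (equality of mixed partials for smooth f).
Similarly for dx ∧ dz and dy ∧ dz — all coefficients vanish. So d(df) = 0.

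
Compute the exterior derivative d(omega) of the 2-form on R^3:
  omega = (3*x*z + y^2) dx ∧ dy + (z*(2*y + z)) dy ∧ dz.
d(omega) = (3*x) dx ∧ dy ∧ dz

For a 2-form omega = sum_{i<j} g_{ij} dx_i ∧ dx_j, the exterior derivative is
  d(omega) = sum_{i<j} d(g_{ij}) ∧ dx_i ∧ dx_j = sum_{i<j, k} (∂g_{ij}/∂x_k) dx_k ∧ dx_i ∧ dx_j.
Expand each term, using dx_k ∧ dx_i ∧ dx_j = sgn(permutation) dx_{(a)} ∧ dx_{(b)} ∧ dx_{(c)} with (a < b < c) sorted:
  d(3*x*z + y^2) includes (∂/∂z)(3*x*z + y^2) dz = (3*x) dz, which multiplied by dx ∧ dy gives (3*x) dx ∧ dy ∧ dz
Collecting like 3-forms: d(omega) = (3*x) dx ∧ dy ∧ dz.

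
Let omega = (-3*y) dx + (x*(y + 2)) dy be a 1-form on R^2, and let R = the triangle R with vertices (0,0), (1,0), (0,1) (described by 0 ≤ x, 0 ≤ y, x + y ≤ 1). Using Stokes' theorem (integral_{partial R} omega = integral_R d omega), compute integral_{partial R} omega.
integral_(partial R) omega = 8/3

Stokes: integral_partial_R omega = integral_R d omega with d omega = (∂Q/∂x - ∂P/∂y) dx ∧ dy.
  ∂Q/∂x = y + 2
  ∂P/∂y = -3
  integrand = ∂Q/∂x - ∂P/∂y = y + 5.
Integrating over R: integral_0^1 integral_0^{1-x} (y + 5) dy dx = 8/3.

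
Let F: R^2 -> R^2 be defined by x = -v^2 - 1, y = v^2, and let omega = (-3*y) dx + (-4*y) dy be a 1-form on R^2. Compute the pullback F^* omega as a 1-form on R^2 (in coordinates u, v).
F^* omega = (-2*v^3) dv

Using F^*(f dg) = (f ∘ F) d(g ∘ F), substitute each coordinate x_i by F_i(u, v) in f_i, and replace dx_i by d F_i = (∂F_i/∂u) du + (∂F_i/∂v) dv.
  For the x component: f_1(F) = -3*v^2; d F_1 = (0) du + (-2*v) dv
  For the y component: f_2(F) = -4*v^2; d F_2 = (0) du + (2*v) dv
Combining and collecting du, dv coefficients:
  coeff of du: 0
  coeff of dv: -2*v^3
F^* omega = (-2*v^3) dv.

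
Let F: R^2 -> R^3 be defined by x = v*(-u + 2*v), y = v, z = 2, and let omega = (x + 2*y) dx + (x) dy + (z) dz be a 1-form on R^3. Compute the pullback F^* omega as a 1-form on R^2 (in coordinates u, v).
F^* omega = (v^2*(u - 2*v - 2)) du + (v*(u^2 - 6*u*v - 3*u + 8*v^2 + 10*v)) dv

Using F^*(f dg) = (f ∘ F) d(g ∘ F), substitute each coordinate x_i by F_i(u, v) in f_i, and replace dx_i by d F_i = (∂F_i/∂u) du + (∂F_i/∂v) dv.
  For the x component: f_1(F) = v*(-u + 2*v + 2); d F_1 = (-v) du + (-u + 4*v) dv
  For the y component: f_2(F) = v*(-u + 2*v); d F_2 = (0) du + (1) dv
  For the z component: f_3(F) = 2; d F_3 = (0) du + (0) dv
Combining and collecting du, dv coefficients:
  coeff of du: v^2*(u - 2*v - 2)
  coeff of dv: v*(u^2 - 6*u*v - 3*u + 8*v^2 + 10*v)
F^* omega = (v^2*(u - 2*v - 2)) du + (v*(u^2 - 6*u*v - 3*u + 8*v^2 + 10*v)) dv.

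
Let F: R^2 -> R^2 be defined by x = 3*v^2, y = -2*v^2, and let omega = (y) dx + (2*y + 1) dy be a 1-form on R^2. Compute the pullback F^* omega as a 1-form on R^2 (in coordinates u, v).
F^* omega = (4*v*(v^2 - 1)) dv

Using F^*(f dg) = (f ∘ F) d(g ∘ F), substitute each coordinate x_i by F_i(u, v) in f_i, and replace dx_i by d F_i = (∂F_i/∂u) du + (∂F_i/∂v) dv.
  For the x component: f_1(F) = -2*v^2; d F_1 = (0) du + (6*v) dv
  For the y component: f_2(F) = 1 - 4*v^2; d F_2 = (0) du + (-4*v) dv
Combining and collecting du, dv coefficients:
  coeff of du: 0
  coeff of dv: 4*v*(v^2 - 1)
F^* omega = (4*v*(v^2 - 1)) dv.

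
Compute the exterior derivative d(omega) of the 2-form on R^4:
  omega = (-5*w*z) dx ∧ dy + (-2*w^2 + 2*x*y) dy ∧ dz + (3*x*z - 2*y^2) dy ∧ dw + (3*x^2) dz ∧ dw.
d(omega) = (-5*w + 2*y) dx ∧ dy ∧ dz + (-2*z) dx ∧ dy ∧ dw + (-4*w - 3*x) dy ∧ dz ∧ dw + (6*x) dx ∧ dz ∧ dw

For a 2-form omega = sum_{i<j} g_{ij} dx_i ∧ dx_j, the exterior derivative is
  d(omega) = sum_{i<j} d(g_{ij}) ∧ dx_i ∧ dx_j = sum_{i<j, k} (∂g_{ij}/∂x_k) dx_k ∧ dx_i ∧ dx_j.
Expand each term, using dx_k ∧ dx_i ∧ dx_j = sgn(permutation) dx_{(a)} ∧ dx_{(b)} ∧ dx_{(c)} with (a < b < c) sorted:
  d(-5*w*z) includes (∂/∂z)(-5*w*z) dz = (-5*w) dz, which multiplied by dx ∧ dy gives (-5*w) dx ∧ dy ∧ dz
  d(-5*w*z) includes (∂/∂w)(-5*w*z) dw = (-5*z) dw, which multiplied by dx ∧ dy gives (-5*z) dx ∧ dy ∧ dw
  d(-2*w^2 + 2*x*y) includes (∂/∂x)(-2*w^2 + 2*x*y) dx = (2*y) dx, which multiplied by dy ∧ dz gives (2*y) dx ∧ dy ∧ dz
  d(-2*w^2 + 2*x*y) includes (∂/∂w)(-2*w^2 + 2*x*y) dw = (-4*w) dw, which multiplied by dy ∧ dz gives (-4*w) dy ∧ dz ∧ dw
  d(3*x*z - 2*y^2) includes (∂/∂x)(3*x*z - 2*y^2) dx = (3*z) dx, which multiplied by dy ∧ dw gives (3*z) dx ∧ dy ∧ dw
  d(3*x*z - 2*y^2) includes (∂/∂z)(3*x*z - 2*y^2) dz = (3*x) dz, which multiplied by dy ∧ dw gives (-3*x) dy ∧ dz ∧ dw
  d(3*x^2) includes (∂/∂x)(3*x^2) dx = (6*x) dx, which multiplied by dz ∧ dw gives (6*x) dx ∧ dz ∧ dw
Collecting like 3-forms: d(omega) = (-5*w + 2*y) dx ∧ dy ∧ dz + (-2*z) dx ∧ dy ∧ dw + (-4*w - 3*x) dy ∧ dz ∧ dw + (6*x) dx ∧ dz ∧ dw.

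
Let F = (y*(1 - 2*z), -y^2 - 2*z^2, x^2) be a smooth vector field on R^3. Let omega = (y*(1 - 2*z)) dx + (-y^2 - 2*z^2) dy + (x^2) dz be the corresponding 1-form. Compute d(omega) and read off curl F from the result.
d(omega) = (4*z) dy ∧ dz + (-2*x - 2*y) dz ∧ dx + (2*z - 1) dx ∧ dy; curl F = (4*z, -2*x - 2*y, 2*z - 1)

d omega = sum_{i<j} (∂f_j/∂x_i - ∂f_i/∂x_j) dx_i ∧ dx_j. Under the identification (dy ∧ dz, dz ∧ dx, dx ∧ dy) ↔ (e_x, e_y, e_z), the coefficients are exactly the components of curl F. Compute:
  ∂R/∂y - ∂Q/∂z = (0) - (-4*z) = 4*z
  ∂P/∂z - ∂R/∂x = (-2*y) - (2*x) = -2*x - 2*y
  ∂Q/∂x - ∂P/∂y = (0) - (1 - 2*z) = 2*z - 1.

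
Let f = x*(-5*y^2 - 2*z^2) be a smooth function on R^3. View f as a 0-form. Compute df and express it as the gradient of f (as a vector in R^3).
df = (-5*y^2 - 2*z^2) dx + (-10*x*y) dy + (-4*x*z) dz; grad f = (-5*y^2 - 2*z^2, -10*x*y, -4*x*z)

For a 0-form f, d f = (∂f/∂x) dx + (∂f/∂y) dy + (∂f/∂z) dz. The components of the vector representation are exactly the entries of grad f in Cartesian coordinates:
  ∂f/∂x = -5*y^2 - 2*z^2
  ∂f/∂y = -10*x*y
  ∂f/∂z = -4*x*z.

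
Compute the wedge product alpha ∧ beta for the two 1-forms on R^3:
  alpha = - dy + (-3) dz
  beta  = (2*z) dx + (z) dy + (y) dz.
alpha ∧ beta = (2*z) dx ∧ dy + (-y + 3*z) dy ∧ dz + (6*z) dx ∧ dz

Distribute the wedge, using dx_i ∧ dx_j = -dx_j ∧ dx_i and dx_i ∧ dx_i = 0. For each pair (i, j) with i < j, the coefficient of dx_i ∧ dx_j in alpha ∧ beta is (alpha_i * beta_j - alpha_j * beta_i). Collecting: alpha ∧ beta = (2*z) dx ∧ dy + (-y + 3*z) dy ∧ dz + (6*z) dx ∧ dz.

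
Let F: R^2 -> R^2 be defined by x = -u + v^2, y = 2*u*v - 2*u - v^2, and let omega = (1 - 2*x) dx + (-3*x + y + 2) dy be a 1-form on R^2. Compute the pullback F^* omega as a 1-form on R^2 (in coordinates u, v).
F^* omega = (4*u*v^2 - 2*u*v - 4*u - 8*v^3 + 10*v^2 + 4*v - 5) du + (4*u^2*v + 2*u^2 - 12*u*v^2 + 2*u*v + 4*u + 4*v^3 - 2*v) dv

Using F^*(f dg) = (f ∘ F) d(g ∘ F), substitute each coordinate x_i by F_i(u, v) in f_i, and replace dx_i by d F_i = (∂F_i/∂u) du + (∂F_i/∂v) dv.
  For the x component: f_1(F) = 2*u - 2*v^2 + 1; d F_1 = (-1) du + (2*v) dv
  For the y component: f_2(F) = 2*u*v + u - 4*v^2 + 2; d F_2 = (2*v - 2) du + (2*u - 2*v) dv
Combining and collecting du, dv coefficients:
  coeff of du: 4*u*v^2 - 2*u*v - 4*u - 8*v^3 + 10*v^2 + 4*v - 5
  coeff of dv: 4*u^2*v + 2*u^2 - 12*u*v^2 + 2*u*v + 4*u + 4*v^3 - 2*v
F^* omega = (4*u*v^2 - 2*u*v - 4*u - 8*v^3 + 10*v^2 + 4*v - 5) du + (4*u^2*v + 2*u^2 - 12*u*v^2 + 2*u*v + 4*u + 4*v^3 - 2*v) dv.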